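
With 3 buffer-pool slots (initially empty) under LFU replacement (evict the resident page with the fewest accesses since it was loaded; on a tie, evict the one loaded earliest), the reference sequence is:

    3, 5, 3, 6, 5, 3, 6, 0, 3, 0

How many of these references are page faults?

4

3: fault, frames [3]
5: fault, frames [3, 5]
3: hit
6: fault, frames [3, 5, 6]
5: hit
3: hit
6: hit
0: fault, evict 5, frames [3, 6, 0]
3: hit
0: hit
Page faults: 4.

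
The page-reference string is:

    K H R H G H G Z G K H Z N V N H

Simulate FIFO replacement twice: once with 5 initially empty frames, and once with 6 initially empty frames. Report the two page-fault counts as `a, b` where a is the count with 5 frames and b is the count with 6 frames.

5 frames: F F F . F . . F . . . . F F . F → 8 faults.
6 frames: F F F . F . . F . . . . F F . . → 7 faults.
7 < 8: adding a frame reduced faults, as is typical.

8, 7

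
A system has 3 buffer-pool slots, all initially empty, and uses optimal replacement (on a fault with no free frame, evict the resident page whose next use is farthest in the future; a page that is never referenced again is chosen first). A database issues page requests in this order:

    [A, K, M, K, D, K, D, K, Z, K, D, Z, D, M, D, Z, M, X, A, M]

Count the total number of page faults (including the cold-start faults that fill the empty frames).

8

A → fault, frames [A]
K → fault, frames [A, K]
M → fault, frames [A, K, M]
K → hit
D → fault, evict A, frames [K, M, D]
K → hit
D → hit
K → hit
Z → fault, evict M, frames [K, D, Z]
K → hit
D → hit
Z → hit
D → hit
M → fault, evict K, frames [D, Z, M]
D → hit
Z → hit
M → hit
X → fault, evict Z, frames [D, M, X]
A → fault, evict X, frames [D, M, A]
M → hit
Page faults: 8.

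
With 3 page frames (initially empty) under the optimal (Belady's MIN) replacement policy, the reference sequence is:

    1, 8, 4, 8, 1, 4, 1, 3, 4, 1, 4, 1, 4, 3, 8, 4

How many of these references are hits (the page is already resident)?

11

1 -> miss, frames (1)
8 -> miss, frames (1 8)
4 -> miss, frames (1 8 4)
8 -> hit
1 -> hit
4 -> hit
1 -> hit
3 -> miss, evict 8, frames (1 4 3)
4 -> hit
1 -> hit
4 -> hit
1 -> hit
4 -> hit
3 -> hit
8 -> miss, evict 3, frames (1 4 8)
4 -> hit
Hits: 11.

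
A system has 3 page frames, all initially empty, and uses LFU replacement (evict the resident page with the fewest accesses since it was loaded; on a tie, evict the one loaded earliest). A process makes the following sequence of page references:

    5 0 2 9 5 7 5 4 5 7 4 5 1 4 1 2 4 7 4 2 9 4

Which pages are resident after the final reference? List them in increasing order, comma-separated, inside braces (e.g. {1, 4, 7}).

{4, 5, 9}

5 -> fault, frames [5]
0 -> fault, frames [5, 0]
2 -> fault, frames [5, 0, 2]
9 -> fault, evict 5, frames [0, 2, 9]
5 -> fault, evict 0, frames [2, 9, 5]
7 -> fault, evict 2, frames [9, 5, 7]
5 -> hit
4 -> fault, evict 9, frames [5, 7, 4]
5 -> hit
7 -> hit
4 -> hit
5 -> hit
1 -> fault, evict 7, frames [5, 4, 1]
4 -> hit
1 -> hit
2 -> fault, evict 1, frames [5, 4, 2]
4 -> hit
7 -> fault, evict 2, frames [5, 4, 7]
4 -> hit
2 -> fault, evict 7, frames [5, 4, 2]
9 -> fault, evict 2, frames [5, 4, 9]
4 -> hit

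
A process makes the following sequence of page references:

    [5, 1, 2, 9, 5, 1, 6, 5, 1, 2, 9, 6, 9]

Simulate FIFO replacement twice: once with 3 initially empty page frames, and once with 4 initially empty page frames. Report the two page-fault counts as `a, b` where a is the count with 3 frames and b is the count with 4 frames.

9, 10

3 frames: F F F F F F F . . F F . . → 9 faults.
4 frames: F F F F . . F F F F F F . → 10 faults.
10 > 9: adding a frame increased faults — Belady's anomaly.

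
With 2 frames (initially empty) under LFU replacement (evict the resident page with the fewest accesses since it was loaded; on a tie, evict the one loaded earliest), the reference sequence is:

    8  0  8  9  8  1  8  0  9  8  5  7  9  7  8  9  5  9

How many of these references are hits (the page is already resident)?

5

8 → miss, frames {8}
0 → miss, frames {8,0}
8 → hit
9 → miss, evict 0, frames {8,9}
8 → hit
1 → miss, evict 9, frames {8,1}
8 → hit
0 → miss, evict 1, frames {8,0}
9 → miss, evict 0, frames {8,9}
8 → hit
5 → miss, evict 9, frames {8,5}
7 → miss, evict 5, frames {8,7}
9 → miss, evict 7, frames {8,9}
7 → miss, evict 9, frames {8,7}
8 → hit
9 → miss, evict 7, frames {8,9}
5 → miss, evict 9, frames {8,5}
9 → miss, evict 5, frames {8,9}
Hits: 5.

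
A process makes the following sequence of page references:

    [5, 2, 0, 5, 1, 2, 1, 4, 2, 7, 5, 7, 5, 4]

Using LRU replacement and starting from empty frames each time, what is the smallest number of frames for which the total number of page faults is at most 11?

f=1: 14 faults
f=2: 11 faults
f=3: 9 faults
f=4: 7 faults
f=5: 6 faults
f=6: 6 faults
Smallest f with faults ≤ 11 is 2.

2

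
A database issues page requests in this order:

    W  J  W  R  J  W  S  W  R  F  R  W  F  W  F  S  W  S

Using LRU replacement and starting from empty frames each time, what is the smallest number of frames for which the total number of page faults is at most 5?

f=1: 18 faults
f=2: 12 faults
f=3: 7 faults
f=4: 5 faults
f=5: 5 faults
Smallest f with faults ≤ 5 is 4.

4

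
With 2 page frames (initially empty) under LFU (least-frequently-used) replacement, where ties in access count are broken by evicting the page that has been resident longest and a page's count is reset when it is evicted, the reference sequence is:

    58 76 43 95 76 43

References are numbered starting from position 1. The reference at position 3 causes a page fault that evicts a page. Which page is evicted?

58

pos 1: 58: miss, frames (58)
pos 2: 76: miss, frames (58 76)
pos 3: 43: miss, evict 58, frames (76 43)
At position 3, page 58 is evicted.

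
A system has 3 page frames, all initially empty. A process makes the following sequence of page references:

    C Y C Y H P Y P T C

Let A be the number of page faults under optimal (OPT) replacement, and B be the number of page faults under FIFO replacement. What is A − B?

-1

Under OPT: F F . . F F . . F . → 5 faults.
Under FIFO: F F . . F F . . F F → 6 faults.
A − B = 5 − 6 = -1.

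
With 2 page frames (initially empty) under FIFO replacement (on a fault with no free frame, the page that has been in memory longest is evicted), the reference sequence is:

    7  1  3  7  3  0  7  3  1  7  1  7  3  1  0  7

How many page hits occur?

4

7: fault, frames {7}
1: fault, frames {7,1}
3: fault, evict 7, frames {1,3}
7: fault, evict 1, frames {3,7}
3: hit
0: fault, evict 3, frames {7,0}
7: hit
3: fault, evict 7, frames {0,3}
1: fault, evict 0, frames {3,1}
7: fault, evict 3, frames {1,7}
1: hit
7: hit
3: fault, evict 1, frames {7,3}
1: fault, evict 7, frames {3,1}
0: fault, evict 3, frames {1,0}
7: fault, evict 1, frames {0,7}
Hits: 4.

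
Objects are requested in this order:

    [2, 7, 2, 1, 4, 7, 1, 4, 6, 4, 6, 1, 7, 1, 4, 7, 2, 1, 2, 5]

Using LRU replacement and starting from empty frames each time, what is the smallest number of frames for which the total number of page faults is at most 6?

5

f=1: 20 faults
f=2: 15 faults
f=3: 11 faults
f=4: 7 faults
f=5: 6 faults
f=6: 6 faults
Smallest f with faults ≤ 6 is 5.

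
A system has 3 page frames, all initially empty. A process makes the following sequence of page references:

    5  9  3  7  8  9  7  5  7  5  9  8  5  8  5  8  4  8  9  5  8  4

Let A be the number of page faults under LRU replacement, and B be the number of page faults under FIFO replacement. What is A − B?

Under LRU: F F F F F F . F . . . F . . . . F . F F . F → 12 faults.
Under FIFO: F F F F F F . F F . . F . . . . F . F F F F → 14 faults.
A − B = 12 − 14 = -2.

-2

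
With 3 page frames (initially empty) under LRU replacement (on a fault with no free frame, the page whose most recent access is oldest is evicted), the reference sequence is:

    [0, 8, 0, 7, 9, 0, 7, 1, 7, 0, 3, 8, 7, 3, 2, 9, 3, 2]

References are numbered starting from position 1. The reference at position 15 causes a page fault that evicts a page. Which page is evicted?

8

pos 1: 0: fault, frames [0]
pos 2: 8: fault, frames [0, 8]
pos 3: 0: hit
pos 4: 7: fault, frames [8, 0, 7]
pos 5: 9: fault, evict 8, frames [0, 7, 9]
pos 6: 0: hit
pos 7: 7: hit
pos 8: 1: fault, evict 9, frames [0, 7, 1]
pos 9: 7: hit
pos 10: 0: hit
pos 11: 3: fault, evict 1, frames [7, 0, 3]
pos 12: 8: fault, evict 7, frames [0, 3, 8]
pos 13: 7: fault, evict 0, frames [3, 8, 7]
pos 14: 3: hit
pos 15: 2: fault, evict 8, frames [7, 3, 2]
At position 15, page 8 is evicted.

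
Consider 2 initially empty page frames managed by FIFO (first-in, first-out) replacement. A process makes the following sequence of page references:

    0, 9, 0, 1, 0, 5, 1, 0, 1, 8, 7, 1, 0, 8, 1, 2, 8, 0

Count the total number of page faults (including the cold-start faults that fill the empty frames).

0 → miss, frames [0]
9 → miss, frames [0, 9]
0 → hit
1 → miss, evict 0, frames [9, 1]
0 → miss, evict 9, frames [1, 0]
5 → miss, evict 1, frames [0, 5]
1 → miss, evict 0, frames [5, 1]
0 → miss, evict 5, frames [1, 0]
1 → hit
8 → miss, evict 1, frames [0, 8]
7 → miss, evict 0, frames [8, 7]
1 → miss, evict 8, frames [7, 1]
0 → miss, evict 7, frames [1, 0]
8 → miss, evict 1, frames [0, 8]
1 → miss, evict 0, frames [8, 1]
2 → miss, evict 8, frames [1, 2]
8 → miss, evict 1, frames [2, 8]
0 → miss, evict 2, frames [8, 0]
Page faults: 16.

16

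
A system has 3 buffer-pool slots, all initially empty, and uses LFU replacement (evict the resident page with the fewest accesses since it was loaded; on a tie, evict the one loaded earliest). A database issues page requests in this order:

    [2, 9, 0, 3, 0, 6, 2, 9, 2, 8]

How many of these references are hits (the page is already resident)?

2

2 → miss, frames (2)
9 → miss, frames (2 9)
0 → miss, frames (2 9 0)
3 → miss, evict 2, frames (9 0 3)
0 → hit
6 → miss, evict 9, frames (0 3 6)
2 → miss, evict 3, frames (0 6 2)
9 → miss, evict 6, frames (0 2 9)
2 → hit
8 → miss, evict 9, frames (0 2 8)
Hits: 2.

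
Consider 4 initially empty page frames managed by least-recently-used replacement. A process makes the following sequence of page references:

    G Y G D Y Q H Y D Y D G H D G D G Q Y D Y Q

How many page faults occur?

8

G -> fault, frames (G)
Y -> fault, frames (G Y)
G -> hit
D -> fault, frames (Y G D)
Y -> hit
Q -> fault, frames (G D Y Q)
H -> fault, evict G, frames (D Y Q H)
Y -> hit
D -> hit
Y -> hit
D -> hit
G -> fault, evict Q, frames (H Y D G)
H -> hit
D -> hit
G -> hit
D -> hit
G -> hit
Q -> fault, evict Y, frames (H D G Q)
Y -> fault, evict H, frames (D G Q Y)
D -> hit
Y -> hit
Q -> hit
Page faults: 8.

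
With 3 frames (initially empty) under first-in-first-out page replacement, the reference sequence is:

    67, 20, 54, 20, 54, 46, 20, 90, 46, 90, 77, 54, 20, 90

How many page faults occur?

9

67 -> miss, frames {67}
20 -> miss, frames {67,20}
54 -> miss, frames {67,20,54}
20 -> hit
54 -> hit
46 -> miss, evict 67, frames {20,54,46}
20 -> hit
90 -> miss, evict 20, frames {54,46,90}
46 -> hit
90 -> hit
77 -> miss, evict 54, frames {46,90,77}
54 -> miss, evict 46, frames {90,77,54}
20 -> miss, evict 90, frames {77,54,20}
90 -> miss, evict 77, frames {54,20,90}
Page faults: 9.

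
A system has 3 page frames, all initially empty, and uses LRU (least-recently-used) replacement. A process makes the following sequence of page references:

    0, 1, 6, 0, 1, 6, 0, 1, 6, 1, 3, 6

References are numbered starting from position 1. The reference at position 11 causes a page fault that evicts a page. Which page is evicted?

0

pos 1: 0 → miss, frames (0)
pos 2: 1 → miss, frames (0 1)
pos 3: 6 → miss, frames (0 1 6)
pos 4: 0 → hit
pos 5: 1 → hit
pos 6: 6 → hit
pos 7: 0 → hit
pos 8: 1 → hit
pos 9: 6 → hit
pos 10: 1 → hit
pos 11: 3 → miss, evict 0, frames (6 1 3)
At position 11, page 0 is evicted.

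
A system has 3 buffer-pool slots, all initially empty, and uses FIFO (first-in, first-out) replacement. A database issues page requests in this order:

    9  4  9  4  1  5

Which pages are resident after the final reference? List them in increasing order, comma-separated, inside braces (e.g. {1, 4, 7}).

{1, 4, 5}

9 -> miss, frames {9}
4 -> miss, frames {9,4}
9 -> hit
4 -> hit
1 -> miss, frames {9,4,1}
5 -> miss, evict 9, frames {4,1,5}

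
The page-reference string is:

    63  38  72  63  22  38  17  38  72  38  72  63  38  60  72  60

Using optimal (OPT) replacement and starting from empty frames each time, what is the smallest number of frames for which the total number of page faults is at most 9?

3

f=1: 16 faults
f=2: 10 faults
f=3: 7 faults
f=4: 6 faults
f=5: 6 faults
f=6: 6 faults
Smallest f with faults ≤ 9 is 3.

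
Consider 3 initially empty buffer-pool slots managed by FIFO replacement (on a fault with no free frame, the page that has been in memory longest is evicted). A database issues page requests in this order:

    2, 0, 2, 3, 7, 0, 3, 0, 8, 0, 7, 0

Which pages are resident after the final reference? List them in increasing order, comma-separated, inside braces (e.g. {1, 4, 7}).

{0, 7, 8}

2 → fault, frames (2)
0 → fault, frames (2 0)
2 → hit
3 → fault, frames (2 0 3)
7 → fault, evict 2, frames (0 3 7)
0 → hit
3 → hit
0 → hit
8 → fault, evict 0, frames (3 7 8)
0 → fault, evict 3, frames (7 8 0)
7 → hit
0 → hit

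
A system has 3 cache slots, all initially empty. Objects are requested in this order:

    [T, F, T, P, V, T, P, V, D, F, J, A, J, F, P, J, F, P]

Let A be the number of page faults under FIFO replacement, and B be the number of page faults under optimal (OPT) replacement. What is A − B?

Under FIFO: F F . F F F . . F F F F . . F . F . → 11 faults.
Under OPT: F F . F F . . . F F F F . . F . . . → 9 faults.
A − B = 11 − 9 = 2.

2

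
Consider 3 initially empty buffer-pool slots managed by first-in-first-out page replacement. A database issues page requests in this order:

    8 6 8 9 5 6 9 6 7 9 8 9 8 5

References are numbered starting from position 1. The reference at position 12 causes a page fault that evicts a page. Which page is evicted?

5

pos 1: 8: miss, frames {8}
pos 2: 6: miss, frames {8,6}
pos 3: 8: hit
pos 4: 9: miss, frames {8,6,9}
pos 5: 5: miss, evict 8, frames {6,9,5}
pos 6: 6: hit
pos 7: 9: hit
pos 8: 6: hit
pos 9: 7: miss, evict 6, frames {9,5,7}
pos 10: 9: hit
pos 11: 8: miss, evict 9, frames {5,7,8}
pos 12: 9: miss, evict 5, frames {7,8,9}
At position 12, page 5 is evicted.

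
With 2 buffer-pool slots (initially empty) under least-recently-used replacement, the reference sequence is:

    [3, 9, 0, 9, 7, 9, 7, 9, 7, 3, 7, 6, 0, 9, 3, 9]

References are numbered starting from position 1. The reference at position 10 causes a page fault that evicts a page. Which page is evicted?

pos 1: 3 → fault, frames {3}
pos 2: 9 → fault, frames {3,9}
pos 3: 0 → fault, evict 3, frames {9,0}
pos 4: 9 → hit
pos 5: 7 → fault, evict 0, frames {9,7}
pos 6: 9 → hit
pos 7: 7 → hit
pos 8: 9 → hit
pos 9: 7 → hit
pos 10: 3 → fault, evict 9, frames {7,3}
At position 10, page 9 is evicted.

9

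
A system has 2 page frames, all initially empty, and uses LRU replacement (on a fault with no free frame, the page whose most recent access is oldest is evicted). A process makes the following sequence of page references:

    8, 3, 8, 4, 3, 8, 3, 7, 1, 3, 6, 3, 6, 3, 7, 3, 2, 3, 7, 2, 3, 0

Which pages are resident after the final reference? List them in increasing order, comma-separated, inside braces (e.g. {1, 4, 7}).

8 -> miss, frames (8)
3 -> miss, frames (8 3)
8 -> hit
4 -> miss, evict 3, frames (8 4)
3 -> miss, evict 8, frames (4 3)
8 -> miss, evict 4, frames (3 8)
3 -> hit
7 -> miss, evict 8, frames (3 7)
1 -> miss, evict 3, frames (7 1)
3 -> miss, evict 7, frames (1 3)
6 -> miss, evict 1, frames (3 6)
3 -> hit
6 -> hit
3 -> hit
7 -> miss, evict 6, frames (3 7)
3 -> hit
2 -> miss, evict 7, frames (3 2)
3 -> hit
7 -> miss, evict 2, frames (3 7)
2 -> miss, evict 3, frames (7 2)
3 -> miss, evict 7, frames (2 3)
0 -> miss, evict 2, frames (3 0)

{0, 3}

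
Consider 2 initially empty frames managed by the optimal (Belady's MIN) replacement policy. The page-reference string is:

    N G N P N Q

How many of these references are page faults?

N -> fault, frames {N}
G -> fault, frames {N,G}
N -> hit
P -> fault, evict G, frames {N,P}
N -> hit
Q -> fault, evict P, frames {N,Q}
Page faults: 4.

4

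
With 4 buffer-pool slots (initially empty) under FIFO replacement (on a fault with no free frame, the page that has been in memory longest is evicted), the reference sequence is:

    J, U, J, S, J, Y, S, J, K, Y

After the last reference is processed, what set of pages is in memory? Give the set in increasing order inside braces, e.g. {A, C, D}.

{K, S, U, Y}

J → fault, frames {J}
U → fault, frames {J,U}
J → hit
S → fault, frames {J,U,S}
J → hit
Y → fault, frames {J,U,S,Y}
S → hit
J → hit
K → fault, evict J, frames {U,S,Y,K}
Y → hit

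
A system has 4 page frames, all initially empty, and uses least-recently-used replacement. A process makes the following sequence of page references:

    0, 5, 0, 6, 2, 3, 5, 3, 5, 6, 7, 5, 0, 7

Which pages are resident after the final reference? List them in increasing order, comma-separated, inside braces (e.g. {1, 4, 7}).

0 → miss, frames {0}
5 → miss, frames {0,5}
0 → hit
6 → miss, frames {5,0,6}
2 → miss, frames {5,0,6,2}
3 → miss, evict 5, frames {0,6,2,3}
5 → miss, evict 0, frames {6,2,3,5}
3 → hit
5 → hit
6 → hit
7 → miss, evict 2, frames {3,5,6,7}
5 → hit
0 → miss, evict 3, frames {6,7,5,0}
7 → hit

{0, 5, 6, 7}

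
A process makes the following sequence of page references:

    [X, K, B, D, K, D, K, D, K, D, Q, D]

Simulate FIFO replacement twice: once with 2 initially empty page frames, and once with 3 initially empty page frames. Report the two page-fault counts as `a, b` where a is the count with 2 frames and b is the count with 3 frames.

2 frames: F F F F F . . . . . F F → 7 faults.
3 frames: F F F F . . . . . . F . → 5 faults.
5 < 7: adding a frame reduced faults, as is typical.

7, 5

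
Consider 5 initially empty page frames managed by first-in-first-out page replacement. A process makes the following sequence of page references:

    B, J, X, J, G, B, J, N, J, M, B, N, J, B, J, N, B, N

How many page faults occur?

B: miss, frames [B]
J: miss, frames [B, J]
X: miss, frames [B, J, X]
J: hit
G: miss, frames [B, J, X, G]
B: hit
J: hit
N: miss, frames [B, J, X, G, N]
J: hit
M: miss, evict B, frames [J, X, G, N, M]
B: miss, evict J, frames [X, G, N, M, B]
N: hit
J: miss, evict X, frames [G, N, M, B, J]
B: hit
J: hit
N: hit
B: hit
N: hit
Page faults: 8.

8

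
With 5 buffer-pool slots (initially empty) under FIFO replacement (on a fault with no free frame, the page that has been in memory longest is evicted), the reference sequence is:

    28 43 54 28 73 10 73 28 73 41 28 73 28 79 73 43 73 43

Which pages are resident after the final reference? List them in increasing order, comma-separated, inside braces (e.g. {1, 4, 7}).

28 → fault, frames {28}
43 → fault, frames {28,43}
54 → fault, frames {28,43,54}
28 → hit
73 → fault, frames {28,43,54,73}
10 → fault, frames {28,43,54,73,10}
73 → hit
28 → hit
73 → hit
41 → fault, evict 28, frames {43,54,73,10,41}
28 → fault, evict 43, frames {54,73,10,41,28}
73 → hit
28 → hit
79 → fault, evict 54, frames {73,10,41,28,79}
73 → hit
43 → fault, evict 73, frames {10,41,28,79,43}
73 → fault, evict 10, frames {41,28,79,43,73}
43 → hit

{28, 41, 43, 73, 79}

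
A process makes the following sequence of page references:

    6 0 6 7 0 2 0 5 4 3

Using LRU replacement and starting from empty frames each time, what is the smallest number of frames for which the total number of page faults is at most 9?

f=1: 10 faults
f=2: 8 faults
f=3: 7 faults
f=4: 7 faults
f=5: 7 faults
f=6: 7 faults
f=7: 7 faults
Smallest f with faults ≤ 9 is 2.

2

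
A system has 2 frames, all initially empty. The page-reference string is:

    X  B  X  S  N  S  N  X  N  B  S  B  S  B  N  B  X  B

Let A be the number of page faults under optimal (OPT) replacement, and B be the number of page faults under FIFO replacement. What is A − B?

-1

Under OPT: F F . F F . . F . F F . . . F . F . → 9 faults.
Under FIFO: F F . F F . . F . F F . . . F F F . → 10 faults.
A − B = 9 − 10 = -1.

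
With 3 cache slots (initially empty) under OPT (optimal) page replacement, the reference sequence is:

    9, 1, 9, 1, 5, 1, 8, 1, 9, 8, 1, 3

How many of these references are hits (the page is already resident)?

7

9 -> miss, frames {9}
1 -> miss, frames {9,1}
9 -> hit
1 -> hit
5 -> miss, frames {9,1,5}
1 -> hit
8 -> miss, evict 5, frames {9,1,8}
1 -> hit
9 -> hit
8 -> hit
1 -> hit
3 -> miss, evict 8, frames {9,1,3}
Hits: 7.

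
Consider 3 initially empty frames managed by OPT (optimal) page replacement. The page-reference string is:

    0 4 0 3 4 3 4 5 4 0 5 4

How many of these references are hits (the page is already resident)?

8

0 → fault, frames {0}
4 → fault, frames {0,4}
0 → hit
3 → fault, frames {0,4,3}
4 → hit
3 → hit
4 → hit
5 → fault, evict 3, frames {0,4,5}
4 → hit
0 → hit
5 → hit
4 → hit
Hits: 8.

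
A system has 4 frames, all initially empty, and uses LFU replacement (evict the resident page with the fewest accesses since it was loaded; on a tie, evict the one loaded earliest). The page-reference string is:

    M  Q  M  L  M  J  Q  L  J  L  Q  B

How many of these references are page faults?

5

M -> fault, frames {M}
Q -> fault, frames {M,Q}
M -> hit
L -> fault, frames {M,Q,L}
M -> hit
J -> fault, frames {M,Q,L,J}
Q -> hit
L -> hit
J -> hit
L -> hit
Q -> hit
B -> fault, evict J, frames {M,Q,L,B}
Page faults: 5.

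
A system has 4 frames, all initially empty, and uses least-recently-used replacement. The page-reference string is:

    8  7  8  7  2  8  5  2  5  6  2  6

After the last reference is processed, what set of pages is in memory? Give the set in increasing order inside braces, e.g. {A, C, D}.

8 -> fault, frames [8]
7 -> fault, frames [8, 7]
8 -> hit
7 -> hit
2 -> fault, frames [8, 7, 2]
8 -> hit
5 -> fault, frames [7, 2, 8, 5]
2 -> hit
5 -> hit
6 -> fault, evict 7, frames [8, 2, 5, 6]
2 -> hit
6 -> hit

{2, 5, 6, 8}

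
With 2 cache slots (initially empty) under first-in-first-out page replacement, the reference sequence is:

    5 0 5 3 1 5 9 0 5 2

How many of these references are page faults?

5 -> fault, frames {5}
0 -> fault, frames {5,0}
5 -> hit
3 -> fault, evict 5, frames {0,3}
1 -> fault, evict 0, frames {3,1}
5 -> fault, evict 3, frames {1,5}
9 -> fault, evict 1, frames {5,9}
0 -> fault, evict 5, frames {9,0}
5 -> fault, evict 9, frames {0,5}
2 -> fault, evict 0, frames {5,2}
Page faults: 9.

9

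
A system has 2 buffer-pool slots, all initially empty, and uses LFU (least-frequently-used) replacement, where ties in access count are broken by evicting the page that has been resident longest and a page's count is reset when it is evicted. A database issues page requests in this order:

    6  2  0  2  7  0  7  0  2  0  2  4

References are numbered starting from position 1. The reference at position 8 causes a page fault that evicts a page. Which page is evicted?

7

pos 1: 6: miss, frames {6}
pos 2: 2: miss, frames {6,2}
pos 3: 0: miss, evict 6, frames {2,0}
pos 4: 2: hit
pos 5: 7: miss, evict 0, frames {2,7}
pos 6: 0: miss, evict 7, frames {2,0}
pos 7: 7: miss, evict 0, frames {2,7}
pos 8: 0: miss, evict 7, frames {2,0}
At position 8, page 7 is evicted.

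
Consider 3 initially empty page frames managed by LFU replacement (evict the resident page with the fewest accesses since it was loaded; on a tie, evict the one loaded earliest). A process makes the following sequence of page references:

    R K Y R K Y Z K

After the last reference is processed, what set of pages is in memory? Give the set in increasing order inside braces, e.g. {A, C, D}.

R: fault, frames [R]
K: fault, frames [R, K]
Y: fault, frames [R, K, Y]
R: hit
K: hit
Y: hit
Z: fault, evict R, frames [K, Y, Z]
K: hit

{K, Y, Z}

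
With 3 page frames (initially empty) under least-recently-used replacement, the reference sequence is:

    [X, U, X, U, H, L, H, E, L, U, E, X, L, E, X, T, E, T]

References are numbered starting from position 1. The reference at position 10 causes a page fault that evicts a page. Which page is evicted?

pos 1: X -> miss, frames (X)
pos 2: U -> miss, frames (X U)
pos 3: X -> hit
pos 4: U -> hit
pos 5: H -> miss, frames (X U H)
pos 6: L -> miss, evict X, frames (U H L)
pos 7: H -> hit
pos 8: E -> miss, evict U, frames (L H E)
pos 9: L -> hit
pos 10: U -> miss, evict H, frames (E L U)
At position 10, page H is evicted.

H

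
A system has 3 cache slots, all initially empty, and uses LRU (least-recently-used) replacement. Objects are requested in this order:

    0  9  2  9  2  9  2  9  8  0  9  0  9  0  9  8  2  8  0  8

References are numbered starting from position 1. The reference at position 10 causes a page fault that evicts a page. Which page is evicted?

pos 1: 0 -> fault, frames (0)
pos 2: 9 -> fault, frames (0 9)
pos 3: 2 -> fault, frames (0 9 2)
pos 4: 9 -> hit
pos 5: 2 -> hit
pos 6: 9 -> hit
pos 7: 2 -> hit
pos 8: 9 -> hit
pos 9: 8 -> fault, evict 0, frames (2 9 8)
pos 10: 0 -> fault, evict 2, frames (9 8 0)
At position 10, page 2 is evicted.

2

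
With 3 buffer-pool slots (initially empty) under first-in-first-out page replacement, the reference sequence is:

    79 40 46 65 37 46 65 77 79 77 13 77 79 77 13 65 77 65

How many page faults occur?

79 -> miss, frames (79)
40 -> miss, frames (79 40)
46 -> miss, frames (79 40 46)
65 -> miss, evict 79, frames (40 46 65)
37 -> miss, evict 40, frames (46 65 37)
46 -> hit
65 -> hit
77 -> miss, evict 46, frames (65 37 77)
79 -> miss, evict 65, frames (37 77 79)
77 -> hit
13 -> miss, evict 37, frames (77 79 13)
77 -> hit
79 -> hit
77 -> hit
13 -> hit
65 -> miss, evict 77, frames (79 13 65)
77 -> miss, evict 79, frames (13 65 77)
65 -> hit
Page faults: 10.

10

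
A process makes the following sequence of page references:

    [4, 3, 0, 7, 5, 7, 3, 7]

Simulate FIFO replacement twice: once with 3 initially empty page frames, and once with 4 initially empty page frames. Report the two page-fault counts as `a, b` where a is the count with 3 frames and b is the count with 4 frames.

3 frames: F F F F F . F . → 6 faults.
4 frames: F F F F F . . . → 5 faults.
5 < 6: adding a frame reduced faults, as is typical.

6, 5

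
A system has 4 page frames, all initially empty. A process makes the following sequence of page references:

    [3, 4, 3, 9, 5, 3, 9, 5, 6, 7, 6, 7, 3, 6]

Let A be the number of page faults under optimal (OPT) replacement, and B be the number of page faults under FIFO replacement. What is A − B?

-1

Under OPT: F F . F F . . . F F . . . . → 6 faults.
Under FIFO: F F . F F . . . F F . . F . → 7 faults.
A − B = 6 − 7 = -1.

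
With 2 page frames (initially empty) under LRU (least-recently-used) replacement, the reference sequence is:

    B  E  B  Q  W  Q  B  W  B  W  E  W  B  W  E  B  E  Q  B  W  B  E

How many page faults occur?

B: miss, frames [B]
E: miss, frames [B, E]
B: hit
Q: miss, evict E, frames [B, Q]
W: miss, evict B, frames [Q, W]
Q: hit
B: miss, evict W, frames [Q, B]
W: miss, evict Q, frames [B, W]
B: hit
W: hit
E: miss, evict B, frames [W, E]
W: hit
B: miss, evict E, frames [W, B]
W: hit
E: miss, evict B, frames [W, E]
B: miss, evict W, frames [E, B]
E: hit
Q: miss, evict B, frames [E, Q]
B: miss, evict E, frames [Q, B]
W: miss, evict Q, frames [B, W]
B: hit
E: miss, evict W, frames [B, E]
Page faults: 14.

14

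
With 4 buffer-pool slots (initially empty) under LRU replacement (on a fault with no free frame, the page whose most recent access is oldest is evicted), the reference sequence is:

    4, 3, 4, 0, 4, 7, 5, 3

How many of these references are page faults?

4 -> miss, frames (4)
3 -> miss, frames (4 3)
4 -> hit
0 -> miss, frames (3 4 0)
4 -> hit
7 -> miss, frames (3 0 4 7)
5 -> miss, evict 3, frames (0 4 7 5)
3 -> miss, evict 0, frames (4 7 5 3)
Page faults: 6.

6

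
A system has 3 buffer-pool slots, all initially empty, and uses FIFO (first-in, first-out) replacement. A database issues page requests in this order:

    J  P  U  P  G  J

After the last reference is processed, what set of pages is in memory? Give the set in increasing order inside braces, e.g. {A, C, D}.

{G, J, U}

J → fault, frames (J)
P → fault, frames (J P)
U → fault, frames (J P U)
P → hit
G → fault, evict J, frames (P U G)
J → fault, evict P, frames (U G J)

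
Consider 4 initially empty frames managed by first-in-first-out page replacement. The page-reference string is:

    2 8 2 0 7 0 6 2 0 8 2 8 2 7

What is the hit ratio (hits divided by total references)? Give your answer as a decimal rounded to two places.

2: fault, frames {2}
8: fault, frames {2,8}
2: hit
0: fault, frames {2,8,0}
7: fault, frames {2,8,0,7}
0: hit
6: fault, evict 2, frames {8,0,7,6}
2: fault, evict 8, frames {0,7,6,2}
0: hit
8: fault, evict 0, frames {7,6,2,8}
2: hit
8: hit
2: hit
7: hit
Hits: 7 of 14 references → 7/14 = 0.5000.

0.50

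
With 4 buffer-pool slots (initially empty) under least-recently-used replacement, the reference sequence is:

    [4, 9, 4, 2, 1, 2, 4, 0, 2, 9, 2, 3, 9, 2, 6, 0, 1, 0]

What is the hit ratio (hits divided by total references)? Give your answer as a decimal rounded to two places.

0.44

4 -> miss, frames [4]
9 -> miss, frames [4, 9]
4 -> hit
2 -> miss, frames [9, 4, 2]
1 -> miss, frames [9, 4, 2, 1]
2 -> hit
4 -> hit
0 -> miss, evict 9, frames [1, 2, 4, 0]
2 -> hit
9 -> miss, evict 1, frames [4, 0, 2, 9]
2 -> hit
3 -> miss, evict 4, frames [0, 9, 2, 3]
9 -> hit
2 -> hit
6 -> miss, evict 0, frames [3, 9, 2, 6]
0 -> miss, evict 3, frames [9, 2, 6, 0]
1 -> miss, evict 9, frames [2, 6, 0, 1]
0 -> hit
Hits: 8 of 18 references → 8/18 = 0.4444.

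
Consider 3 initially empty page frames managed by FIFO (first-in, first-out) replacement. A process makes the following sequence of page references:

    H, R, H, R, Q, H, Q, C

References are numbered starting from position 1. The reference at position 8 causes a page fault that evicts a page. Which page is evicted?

pos 1: H -> fault, frames (H)
pos 2: R -> fault, frames (H R)
pos 3: H -> hit
pos 4: R -> hit
pos 5: Q -> fault, frames (H R Q)
pos 6: H -> hit
pos 7: Q -> hit
pos 8: C -> fault, evict H, frames (R Q C)
At position 8, page H is evicted.

H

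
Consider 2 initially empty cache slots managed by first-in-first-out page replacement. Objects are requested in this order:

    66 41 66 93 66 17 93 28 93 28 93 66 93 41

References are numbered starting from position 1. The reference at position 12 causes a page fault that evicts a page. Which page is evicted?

pos 1: 66: miss, frames [66]
pos 2: 41: miss, frames [66, 41]
pos 3: 66: hit
pos 4: 93: miss, evict 66, frames [41, 93]
pos 5: 66: miss, evict 41, frames [93, 66]
pos 6: 17: miss, evict 93, frames [66, 17]
pos 7: 93: miss, evict 66, frames [17, 93]
pos 8: 28: miss, evict 17, frames [93, 28]
pos 9: 93: hit
pos 10: 28: hit
pos 11: 93: hit
pos 12: 66: miss, evict 93, frames [28, 66]
At position 12, page 93 is evicted.

93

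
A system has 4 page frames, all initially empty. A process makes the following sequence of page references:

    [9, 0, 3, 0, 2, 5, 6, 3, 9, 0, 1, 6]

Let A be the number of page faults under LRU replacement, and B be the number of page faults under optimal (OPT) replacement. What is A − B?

4

Under LRU: F F F . F F F F F F F F → 11 faults.
Under OPT: F F F . F F F . . . F . → 7 faults.
A − B = 11 − 7 = 4.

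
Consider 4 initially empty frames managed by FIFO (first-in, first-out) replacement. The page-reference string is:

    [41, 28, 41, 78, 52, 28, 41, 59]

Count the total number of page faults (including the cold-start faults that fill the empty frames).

5

41 → fault, frames {41}
28 → fault, frames {41,28}
41 → hit
78 → fault, frames {41,28,78}
52 → fault, frames {41,28,78,52}
28 → hit
41 → hit
59 → fault, evict 41, frames {28,78,52,59}
Page faults: 5.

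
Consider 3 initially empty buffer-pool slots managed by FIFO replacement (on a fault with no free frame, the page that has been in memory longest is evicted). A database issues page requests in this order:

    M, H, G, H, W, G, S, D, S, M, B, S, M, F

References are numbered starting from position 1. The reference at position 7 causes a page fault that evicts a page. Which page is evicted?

H

pos 1: M -> miss, frames (M)
pos 2: H -> miss, frames (M H)
pos 3: G -> miss, frames (M H G)
pos 4: H -> hit
pos 5: W -> miss, evict M, frames (H G W)
pos 6: G -> hit
pos 7: S -> miss, evict H, frames (G W S)
At position 7, page H is evicted.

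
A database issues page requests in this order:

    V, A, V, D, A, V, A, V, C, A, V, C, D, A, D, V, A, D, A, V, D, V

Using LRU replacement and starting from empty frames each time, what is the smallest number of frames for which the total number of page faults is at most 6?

f=1: 22 faults
f=2: 16 faults
f=3: 7 faults
f=4: 4 faults
Smallest f with faults ≤ 6 is 4.

4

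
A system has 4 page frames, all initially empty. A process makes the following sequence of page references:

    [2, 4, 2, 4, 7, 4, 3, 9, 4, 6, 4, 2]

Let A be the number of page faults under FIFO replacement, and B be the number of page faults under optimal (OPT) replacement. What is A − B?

2

Under FIFO: F F . . F . F F . F F F → 8 faults.
Under OPT: F F . . F . F F . F . . → 6 faults.
A − B = 8 − 6 = 2.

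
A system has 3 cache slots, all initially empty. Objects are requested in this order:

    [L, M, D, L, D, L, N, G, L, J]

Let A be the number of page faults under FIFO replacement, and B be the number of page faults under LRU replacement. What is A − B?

1

Under FIFO: F F F . . . F F F F → 7 faults.
Under LRU: F F F . . . F F . F → 6 faults.
A − B = 7 − 6 = 1.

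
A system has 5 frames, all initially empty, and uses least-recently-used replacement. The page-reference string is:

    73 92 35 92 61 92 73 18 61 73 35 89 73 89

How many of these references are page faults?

73 → miss, frames [73]
92 → miss, frames [73, 92]
35 → miss, frames [73, 92, 35]
92 → hit
61 → miss, frames [73, 35, 92, 61]
92 → hit
73 → hit
18 → miss, frames [35, 61, 92, 73, 18]
61 → hit
73 → hit
35 → hit
89 → miss, evict 92, frames [18, 61, 73, 35, 89]
73 → hit
89 → hit
Page faults: 6.

6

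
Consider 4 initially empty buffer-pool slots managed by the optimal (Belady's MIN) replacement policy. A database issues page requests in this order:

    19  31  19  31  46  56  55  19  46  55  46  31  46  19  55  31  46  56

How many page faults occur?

19: miss, frames (19)
31: miss, frames (19 31)
19: hit
31: hit
46: miss, frames (19 31 46)
56: miss, frames (19 31 46 56)
55: miss, evict 56, frames (19 31 46 55)
19: hit
46: hit
55: hit
46: hit
31: hit
46: hit
19: hit
55: hit
31: hit
46: hit
56: miss, evict 55, frames (19 31 46 56)
Page faults: 6.

6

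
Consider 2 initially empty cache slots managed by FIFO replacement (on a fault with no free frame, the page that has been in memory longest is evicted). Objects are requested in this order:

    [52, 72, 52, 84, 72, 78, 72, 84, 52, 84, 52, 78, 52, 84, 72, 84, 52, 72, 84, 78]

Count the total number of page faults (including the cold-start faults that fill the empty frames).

13

52 → miss, frames {52}
72 → miss, frames {52,72}
52 → hit
84 → miss, evict 52, frames {72,84}
72 → hit
78 → miss, evict 72, frames {84,78}
72 → miss, evict 84, frames {78,72}
84 → miss, evict 78, frames {72,84}
52 → miss, evict 72, frames {84,52}
84 → hit
52 → hit
78 → miss, evict 84, frames {52,78}
52 → hit
84 → miss, evict 52, frames {78,84}
72 → miss, evict 78, frames {84,72}
84 → hit
52 → miss, evict 84, frames {72,52}
72 → hit
84 → miss, evict 72, frames {52,84}
78 → miss, evict 52, frames {84,78}
Page faults: 13.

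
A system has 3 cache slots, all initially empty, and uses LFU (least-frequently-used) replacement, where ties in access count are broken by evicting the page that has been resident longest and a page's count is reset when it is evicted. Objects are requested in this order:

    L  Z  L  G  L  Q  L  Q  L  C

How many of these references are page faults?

5

L → fault, frames (L)
Z → fault, frames (L Z)
L → hit
G → fault, frames (L Z G)
L → hit
Q → fault, evict Z, frames (L G Q)
L → hit
Q → hit
L → hit
C → fault, evict G, frames (L Q C)
Page faults: 5.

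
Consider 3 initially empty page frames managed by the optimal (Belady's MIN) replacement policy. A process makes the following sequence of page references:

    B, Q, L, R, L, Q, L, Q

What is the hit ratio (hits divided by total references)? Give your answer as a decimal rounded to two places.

0.50

B → fault, frames (B)
Q → fault, frames (B Q)
L → fault, frames (B Q L)
R → fault, evict B, frames (Q L R)
L → hit
Q → hit
L → hit
Q → hit
Hits: 4 of 8 references → 4/8 = 0.5000.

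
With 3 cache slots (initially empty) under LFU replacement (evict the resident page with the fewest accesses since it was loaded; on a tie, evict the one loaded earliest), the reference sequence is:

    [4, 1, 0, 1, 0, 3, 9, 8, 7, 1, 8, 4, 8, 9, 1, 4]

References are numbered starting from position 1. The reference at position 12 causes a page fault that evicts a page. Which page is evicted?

8

pos 1: 4 → fault, frames [4]
pos 2: 1 → fault, frames [4, 1]
pos 3: 0 → fault, frames [4, 1, 0]
pos 4: 1 → hit
pos 5: 0 → hit
pos 6: 3 → fault, evict 4, frames [1, 0, 3]
pos 7: 9 → fault, evict 3, frames [1, 0, 9]
pos 8: 8 → fault, evict 9, frames [1, 0, 8]
pos 9: 7 → fault, evict 8, frames [1, 0, 7]
pos 10: 1 → hit
pos 11: 8 → fault, evict 7, frames [1, 0, 8]
pos 12: 4 → fault, evict 8, frames [1, 0, 4]
At position 12, page 8 is evicted.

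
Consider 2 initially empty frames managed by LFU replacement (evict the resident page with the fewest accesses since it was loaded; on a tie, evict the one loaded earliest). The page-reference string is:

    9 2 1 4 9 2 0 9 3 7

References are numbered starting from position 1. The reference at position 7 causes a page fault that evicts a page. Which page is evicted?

pos 1: 9 -> fault, frames [9]
pos 2: 2 -> fault, frames [9, 2]
pos 3: 1 -> fault, evict 9, frames [2, 1]
pos 4: 4 -> fault, evict 2, frames [1, 4]
pos 5: 9 -> fault, evict 1, frames [4, 9]
pos 6: 2 -> fault, evict 4, frames [9, 2]
pos 7: 0 -> fault, evict 9, frames [2, 0]
At position 7, page 9 is evicted.

9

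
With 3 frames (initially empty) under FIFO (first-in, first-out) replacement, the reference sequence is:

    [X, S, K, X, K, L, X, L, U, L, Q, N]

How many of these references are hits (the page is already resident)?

4

X → fault, frames {X}
S → fault, frames {X,S}
K → fault, frames {X,S,K}
X → hit
K → hit
L → fault, evict X, frames {S,K,L}
X → fault, evict S, frames {K,L,X}
L → hit
U → fault, evict K, frames {L,X,U}
L → hit
Q → fault, evict L, frames {X,U,Q}
N → fault, evict X, frames {U,Q,N}
Hits: 4.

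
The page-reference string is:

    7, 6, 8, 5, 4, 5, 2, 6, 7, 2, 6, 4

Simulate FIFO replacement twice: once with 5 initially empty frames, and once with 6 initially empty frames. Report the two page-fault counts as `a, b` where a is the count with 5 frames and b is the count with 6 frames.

5 frames: F F F F F . F . F . F . → 8 faults.
6 frames: F F F F F . F . . . . . → 6 faults.
6 < 8: adding a frame reduced faults, as is typical.

8, 6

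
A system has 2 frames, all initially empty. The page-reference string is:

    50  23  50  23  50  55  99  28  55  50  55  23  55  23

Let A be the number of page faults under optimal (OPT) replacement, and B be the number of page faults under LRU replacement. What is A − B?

Under OPT: F F . . . F F F . F . F . . → 7 faults.
Under LRU: F F . . . F F F F F . F . . → 8 faults.
A − B = 7 − 8 = -1.

-1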